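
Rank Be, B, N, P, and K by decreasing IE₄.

B > Be > N > K > P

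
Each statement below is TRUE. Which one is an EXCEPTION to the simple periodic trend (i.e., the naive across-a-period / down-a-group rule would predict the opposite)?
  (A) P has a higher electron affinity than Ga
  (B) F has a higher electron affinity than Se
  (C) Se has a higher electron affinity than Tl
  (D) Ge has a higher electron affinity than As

(D)

The general trend: electron affinity increases across a period and decreases down a group.
(A) P (period 3, group 15) vs Ga (period 4, group 13): the stated order agrees with the simple trend.
(B) F (period 2, group 17) vs Se (period 4, group 16): the stated order agrees with the simple trend.
(C) Se (period 4, group 16) vs Tl (period 6, group 13): the stated order agrees with the simple trend.
(D) Ge (period 4, group 14) vs As (period 4, group 15): the stated order contradicts the simple trend.
The exception is (D): adding an electron to As's half-filled 4p³ is unfavourable, so Ge (4p²) has the more exothermic EA.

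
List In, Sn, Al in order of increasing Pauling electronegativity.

Al < In < Sn

Al is in period 3, group 13; In is in period 5, group 13; Sn is in period 5, group 14.
Smaller atoms with higher effective nuclear charge are more electronegative.
Here both period and group differ, so the two effects have to be weighed against each other.
In > Al: this pair runs against the simple trend — see the exception note.
Sn > In: both are in period 5; the period trend gives Sn the larger value.
Note the exception: In has a higher electronegativity than Al, contrary to the simple trend — poor shielding by filled d (and f) subshells raises the heavier element's effective nuclear charge more than the simple down-group trend predicts.
For reference (Pauling): Al 1.61, In 1.78, Sn 1.96.
So from lowest to highest: Al < In < Sn.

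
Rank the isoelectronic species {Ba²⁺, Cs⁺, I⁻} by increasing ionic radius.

Ba²⁺, Cs⁺, I⁻

All of these have 54 electrons, so size is governed by nuclear charge alone: the more protons, the stronger the pull on the same electron cloud, and the smaller the ion.
Nuclear charges: Ba²⁺ (Z=56), Cs⁺ (Z=55), I⁻ (Z=53).
Smallest to largest: Ba²⁺ < Cs⁺ < I⁻.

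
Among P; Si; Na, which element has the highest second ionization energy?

Na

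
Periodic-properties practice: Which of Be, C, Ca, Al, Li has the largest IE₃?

Be

After 2 electrons have been removed, what remains? Be²⁺ is the bare [He] core; C²⁺ still has 2 valence electrons; Ca²⁺ is the bare [Ar] core; Al²⁺ still has 1 valence electron; Li²⁺ is already 1 electron into the core.
Core electrons are held far more tightly than valence electrons, so Ca, Li and Be top the IE_3 order.
Valence configurations: C²⁺ [He]2s², Al²⁺ [Ne]3s¹.
Tabulated IE_3 (kJ/mol): Be 14849, C 4620, Ca 4912, Al 2745, Li 11815.
Putting it together, IE_3: Al < C < Ca < Li < Be.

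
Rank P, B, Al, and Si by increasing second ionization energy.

Si, Al, P, B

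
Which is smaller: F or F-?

Forming F- adds 1 electron to F. More electron–electron repulsion in the same shell, with unchanged nuclear charge, lets the cloud expand.
An anion is larger than its parent atom: F- > F.

F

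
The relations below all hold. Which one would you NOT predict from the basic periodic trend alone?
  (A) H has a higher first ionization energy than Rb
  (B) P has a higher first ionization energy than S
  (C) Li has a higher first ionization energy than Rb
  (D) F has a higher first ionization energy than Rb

(B)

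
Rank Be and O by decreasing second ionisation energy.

O, Be

Consider each +1 ion: Be⁺ still has 1 valence electron; O⁺ still has 5 valence electrons.
All are still removing valence electrons, so compare the +1 ions as you would atoms: IE_2 generally rises across a period (higher Z_eff) and falls down a group (larger shell), subject to the usual subshell exceptions.
Valence configurations: Be⁺ [He]2s¹, O⁺ [He]2s²2p³.
The numbers (kJ/mol): Be 1757, O 3388.
Overall IE_2 order: Be < O.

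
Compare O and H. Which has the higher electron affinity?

O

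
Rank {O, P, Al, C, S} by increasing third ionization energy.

IE_3 is the cost of taking one more electron from the +2 cation: O²⁺ still has 4 valence electrons; P²⁺ still has 3 valence electrons; Al²⁺ still has 1 valence electron; C²⁺ still has 2 valence electrons; S²⁺ still has 4 valence electrons.
All are still removing valence electrons, so compare the +2 ions as you would atoms: IE_3 generally rises across a period (higher Z_eff) and falls down a group (larger shell), subject to the usual subshell exceptions.
Valence configurations: O²⁺ [He]2s²2p², P²⁺ [Ne]3s²3p¹, Al²⁺ [Ne]3s¹, C²⁺ [He]2s², S²⁺ [Ne]3s²3p².
The numbers (kJ/mol): O 5300, P 2914, Al 2745, C 4620, S 3357.
Putting it together, IE_3: Al < P < S < C < O.

Al < P < S < C < O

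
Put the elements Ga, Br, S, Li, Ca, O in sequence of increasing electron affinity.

Ca, Ga, Li, O, S, Br

Li is in period 2, group 1; O is in period 2, group 16; S is in period 3, group 16; Ca is in period 4, group 2; Ga is in period 4, group 13; Br is in period 4, group 17.
Atoms with high Z_eff and room in the valence shell (especially the halogens) have the most exothermic electron affinities.
Neither a single period nor a single group — weigh both effects.
Ga > Ca: Ga lies to the right of Ca in period 4, so the across-period effect alone puts Ga higher.
Li > Ga: the two effects oppose for this pair; the down-group effect wins (60 vs 29 kJ/mol).
O > Li: both are in period 2; the period trend gives O the larger value.
S > O: this pair runs against the simple trend — see the exception note.
Br > S: period and group pull opposite ways; the across-period shift dominates (325 vs 200 kJ/mol).
Note the exception: S has a higher electron affinity than O, contrary to the simple trend — the compact 2p subshell of O repels the added electron more than S's larger 3p does.
Approximate values (kJ/mol): Li 60, O 141, S 200, Ca 2, Ga 29, Br 325.
So from lowest to highest: Ca < Ga < Li < O < S < Br.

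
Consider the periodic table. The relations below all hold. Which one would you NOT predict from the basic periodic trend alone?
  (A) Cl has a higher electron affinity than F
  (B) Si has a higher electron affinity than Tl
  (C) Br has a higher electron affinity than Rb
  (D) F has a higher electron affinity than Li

The general trend: electron affinity increases across a period and decreases down a group.
(A) Cl (period 3, group 17) vs F (period 2, group 17): the stated order contradicts the simple trend.
(B) Si (period 3, group 14) vs Tl (period 6, group 13): the stated order agrees with the simple trend.
(C) Br (period 4, group 17) vs Rb (period 5, group 1): the stated order agrees with the simple trend.
(D) F (period 2, group 17) vs Li (period 2, group 1): the stated order agrees with the simple trend.
The exception is (A): F's small 2p subshell makes the incoming electron feel strong e⁻–e⁻ repulsion, so Cl actually releases more energy on gaining an electron.

(A)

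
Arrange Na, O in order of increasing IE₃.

O < Na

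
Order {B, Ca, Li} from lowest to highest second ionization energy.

After 1 electron has been removed, what remains? B⁺ still has 2 valence electrons; Ca⁺ still has 1 valence electron; Li⁺ is the bare [He] core.
Pulling an electron out of a noble-gas core costs far more than removing a remaining valence electron, so Li sits at the high end of IE_2.
Valence configurations: B⁺ [He]2s², Ca⁺ [Ar]4s¹.
Tabulated IE_2 (kJ/mol): B 2427, Ca 1145, Li 7298.
Putting it together, IE_2: Ca < B < Li.

Ca < B < Li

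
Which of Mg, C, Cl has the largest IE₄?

Mg

The fourth ionization energy removes an electron from the +3 ion. For each element: Mg³⁺ is already 1 electron into the core; C³⁺ still has 1 valence electron; Cl³⁺ still has 4 valence electrons.
Pulling an electron out of a noble-gas core costs far more than removing a remaining valence electron, so Mg sits at the high end of IE_4.
Valence configurations: C³⁺ [He]2s¹, Cl³⁺ [Ne]3s²3p².
The numbers (kJ/mol): Mg 10543, C 6223, Cl 5159.
Hence IE_4: Cl < C < Mg.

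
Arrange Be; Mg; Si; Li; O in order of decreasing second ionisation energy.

The second ionization energy removes an electron from the +1 ion. For each element: Be⁺ still has 1 valence electron; Mg⁺ still has 1 valence electron; Si⁺ still has 3 valence electrons; Li⁺ is the bare [He] core; O⁺ still has 5 valence electrons.
Core electrons are held far more tightly than valence electrons, so Li tops the IE_2 order.
Valence configurations: Be⁺ [He]2s¹, Mg⁺ [Ne]3s¹, Si⁺ [Ne]3s²3p¹, O⁺ [He]2s²2p³.
The numbers (kJ/mol): Be 1757, Mg 1451, Si 1577, Li 7298, O 3388.
So the second ionization energies run Mg < Si < Be < O < Li.

Li, O, Be, Si, Mg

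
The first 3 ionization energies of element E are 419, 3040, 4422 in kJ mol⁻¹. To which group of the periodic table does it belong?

Look for the largest jump between consecutive ionization energies: IE2/IE1 ≈ 7.3, far larger than any earlier ratio.
That jump marks the point where a core electron is being removed. So the atom has 1 valence electron.
A main-group element with 1 valence electron is in group 1.

Group 1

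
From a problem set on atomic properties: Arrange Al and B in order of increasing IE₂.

After 1 electron has been removed, what remains? Al⁺ still has 2 valence electrons; B⁺ still has 2 valence electrons.
All are still removing valence electrons, so compare the +1 ions as you would atoms: IE_2 generally rises across a period (higher Z_eff) and falls down a group (larger shell), subject to the usual subshell exceptions.
Valence configurations: Al⁺ [Ne]3s², B⁺ [He]2s².
Tabulated IE_2 (kJ/mol): Al 1817, B 2427.
Overall IE_2 order: Al < B.

Al < B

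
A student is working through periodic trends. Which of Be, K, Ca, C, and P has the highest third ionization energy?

Be

IE_3 is the cost of taking one more electron from the +2 cation: Be²⁺ is the bare [He] core; K²⁺ is already 1 electron into the core; Ca²⁺ is the bare [Ar] core; C²⁺ still has 2 valence electrons; P²⁺ still has 3 valence electrons.
Usually core removal costs more than valence removal, but here the competition is close: a tightly held n=2 valence electron can cost more to remove than an n=3 core electron, so the actual values have to decide it.
Valence configurations: C²⁺ [He]2s², P²⁺ [Ne]3s²3p¹.
Approximate IE_3 values (kJ/mol): Be 14849, K 4420, Ca 4912, C 4620, P 2914.
Overall IE_3 order: P < K < C < Ca < Be.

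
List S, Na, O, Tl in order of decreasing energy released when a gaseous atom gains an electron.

S > O > Na > Tl

O is in period 2, group 16; Na is in period 3, group 1; S is in period 3, group 16; Tl is in period 6, group 13.
Atoms with high Z_eff and room in the valence shell (especially the halogens) have the most exothermic electron affinities.
Here both period and group differ, so the two effects have to be weighed against each other.
Na > Tl: the two effects oppose for this pair; the down-group effect wins (53 vs 19 kJ/mol).
O > Na: both effects reinforce here, so O is clearly the higher of the two.
S > O: this pair runs against the simple trend — see the exception note.
Note the exception: S has a higher electron affinity than O, contrary to the simple trend — the compact 2p subshell of O repels the added electron more than S's larger 3p does.
Tabulated electron affinity (kJ/mol): O 141, Na 53, S 200, Tl 19.
So from highest to lowest: S > O > Na > Tl.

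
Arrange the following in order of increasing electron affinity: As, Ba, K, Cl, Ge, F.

Ba < K < As < Ge < F < Cl

F is in period 2, group 17; Cl is in period 3, group 17; K is in period 4, group 1; Ge is in period 4, group 14; As is in period 4, group 15; Ba is in period 6, group 2.
Electron affinity generally becomes more exothermic across a period toward the halogens and less exothermic down a group.
Here both period and group differ, so the two effects have to be weighed against each other.
K > Ba: period and group pull opposite ways; the down-group shift dominates (48 vs 14 kJ/mol).
As > K: both are in period 4; the period trend gives As the larger value.
Ge > As: this pair runs against the simple trend — see the exception note.
F > Ge: relative to Ge, both the across-period and down-group shifts push F's electron affinity up.
Cl > F: this pair runs against the simple trend — see the exception note.
Note the exception: Ge has a higher electron affinity than As, contrary to the simple trend — adding an electron to As's half-filled 4p³ is unfavourable, so Ge (4p²) has the more exothermic EA.
Note the exception: Cl has a higher electron affinity than F, contrary to the simple trend — F's small 2p subshell makes the incoming electron feel strong e⁻–e⁻ repulsion, so Cl actually releases more energy on gaining an electron.
Approximate values (kJ/mol): F 328, Cl 349, K 48, Ge 119, As 78, Ba 14.
So from lowest to highest: Ba < K < As < Ge < F < Cl.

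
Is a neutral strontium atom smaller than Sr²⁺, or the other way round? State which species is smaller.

Sr²⁺

Forming Sr²⁺ removes 2 electrons from Sr. Fewer electrons for the same nuclear charge means less shielding and a higher Z_eff on the remaining electrons, and for main-group metals the entire outer shell is lost.
A cation is smaller than its parent atom: Sr²⁺ < Sr.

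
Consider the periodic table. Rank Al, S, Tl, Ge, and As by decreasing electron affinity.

Al is in period 3, group 13; S is in period 3, group 16; Ge is in period 4, group 14; As is in period 4, group 15; Tl is in period 6, group 13.
EA tends to increase across a period and decrease down a group, though the pattern is less regular than for IE or radius.
These span different periods and groups, so the two trends combine.
Al > Tl: they share group 13; the group trend gives Al the larger value.
As > Al: the two effects oppose for this pair; the across-period effect wins (78 vs 42 kJ/mol).
Ge > As: this pair runs against the simple trend — see the exception note.
S > Ge: relative to Ge, both the across-period and down-group shifts push S's electron affinity up.
Note the exception: Ge has a higher electron affinity than As, contrary to the simple trend — adding an electron to As's half-filled 4p³ is unfavourable, so Ge (4p²) has the more exothermic EA.
For reference (kJ/mol): Al 42, S 200, Ge 119, As 78, Tl 19.
So from highest to lowest: S > Ge > As > Al > Tl.

S > Ge > As > Al > Tl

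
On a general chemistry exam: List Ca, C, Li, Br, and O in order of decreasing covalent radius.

Ca, Li, Br, C, O

Li is in period 2, group 1; C is in period 2, group 14; O is in period 2, group 16; Ca is in period 4, group 2; Br is in period 4, group 17.
Atomic radius shrinks across a period as nuclear charge pulls the same shell inward, and grows down a group as new shells are added.
Here both period and group differ, so the two effects have to be weighed against each other.
C > O: both are in period 2; the period trend gives C the larger value.
Br > C: the two effects oppose for this pair; the down-group effect wins (114 vs 75 pm).
Li > Br: the two effects oppose for this pair; the across-period effect wins (133 vs 114 pm).
Ca > Li: period and group pull opposite ways; the down-group shift dominates (171 vs 133 pm).
Tabulated atomic radius (pm): Li 133, C 75, O 63, Ca 171, Br 114.
So from largest to smallest: Ca > Li > Br > C > O.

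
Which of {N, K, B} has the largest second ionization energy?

K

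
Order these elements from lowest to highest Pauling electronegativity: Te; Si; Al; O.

Smaller atoms with higher effective nuclear charge are more electronegative.
Here both period and group differ, so the two effects have to be weighed against each other.
Si > Al: Si lies to the right of Al in period 3, so the across-period effect alone puts Si higher.
Te > Si: the two effects oppose for this pair; the across-period effect wins (2.10 vs 1.90).
O > Te: they share group 16; the group trend gives O the larger value.
Approximate values (Pauling): O 3.44, Al 1.61, Si 1.90, Te 2.10.
So from lowest to highest: Al < Si < Te < O.

Al < Si < Te < O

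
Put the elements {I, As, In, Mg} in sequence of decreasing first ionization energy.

I > As > Mg > In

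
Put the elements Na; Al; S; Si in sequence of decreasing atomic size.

Na > Al > Si > S

Na is in period 3, group 1; Al is in period 3, group 13; Si is in period 3, group 14; S is in period 3, group 16.
Atomic radius shrinks across a period as nuclear charge pulls the same shell inward, and grows down a group as new shells are added.
All lie in period 3, so atomic radius increases right to left.
So from largest to smallest: Na > Al > Si > S.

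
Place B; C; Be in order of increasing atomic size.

C < B < Be

Radius decreases left→right (rising Z_eff, same n) and increases top→bottom (higher n).
All lie in period 2, so atomic radius increases right to left.
So from smallest to largest: C < B < Be.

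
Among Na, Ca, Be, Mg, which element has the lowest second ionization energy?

Ca

After 1 electron has been removed, what remains? Na⁺ is the bare [Ne] core; Ca⁺ still has 1 valence electron; Be⁺ still has 1 valence electron; Mg⁺ still has 1 valence electron.
Core electrons are held far more tightly than valence electrons, so Na tops the IE_2 order.
Valence configurations: Ca⁺ [Ar]4s¹, Be⁺ [He]2s¹, Mg⁺ [Ne]3s¹.
Approximate IE_2 values (kJ/mol): Na 4562, Ca 1145, Be 1757, Mg 1451.
Overall IE_2 order: Ca < Mg < Be < Na.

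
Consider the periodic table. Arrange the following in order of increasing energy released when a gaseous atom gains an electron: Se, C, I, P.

C is in period 2, group 14; P is in period 3, group 15; Se is in period 4, group 16; I is in period 5, group 17.
Adding an electron releases more energy for atoms nearer the top right (short of the noble gases).
A diagonal step moves right (one effect) and down (the opposite effect) at once.
C > P: period and group pull opposite ways; the down-group shift dominates (122 vs 72 kJ/mol).
Se > C: period and group pull opposite ways; the across-period shift dominates (195 vs 122 kJ/mol).
I > Se: period and group pull opposite ways; the across-period shift dominates (295 vs 195 kJ/mol).
For reference (kJ/mol): C 122, P 72, Se 195, I 295.
So from lowest to highest: P < C < Se < I.

P, C, Se, I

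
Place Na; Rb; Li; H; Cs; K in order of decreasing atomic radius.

Moving right in a period, electrons are added to the same shell under a stronger nuclear pull, so atoms get smaller; moving down, a new shell is opened and atoms get larger.
All are in group 1, so atomic radius increases down the group.
So from largest to smallest: Cs > Rb > K > Na > Li > H.

Cs > Rb > K > Na > Li > H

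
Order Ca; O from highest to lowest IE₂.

IE_2 is the cost of taking one more electron from the +1 cation: Ca⁺ still has 1 valence electron; O⁺ still has 5 valence electrons.
All are still removing valence electrons, so compare the +1 ions as you would atoms: IE_2 generally rises across a period (higher Z_eff) and falls down a group (larger shell), subject to the usual subshell exceptions.
Valence configurations: Ca⁺ [Ar]4s¹, O⁺ [He]2s²2p³.
Tabulated IE_2 (kJ/mol): Ca 1145, O 3388.
So the second ionization energies run Ca < O.

O > Ca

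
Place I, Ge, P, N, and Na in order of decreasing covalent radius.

Na > I > Ge > P > N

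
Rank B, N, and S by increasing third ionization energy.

After 2 electrons have been removed, what remains? B²⁺ still has 1 valence electron; N²⁺ still has 3 valence electrons; S²⁺ still has 4 valence electrons.
All are still removing valence electrons, so compare the +2 ions as you would atoms: IE_3 generally rises across a period (higher Z_eff) and falls down a group (larger shell), subject to the usual subshell exceptions.
Valence configurations: B²⁺ [He]2s¹, N²⁺ [He]2s²2p¹, S²⁺ [Ne]3s²3p².
The numbers (kJ/mol): B 3660, N 4578, S 3357.
Overall IE_3 order: S < B < N.

S, B, N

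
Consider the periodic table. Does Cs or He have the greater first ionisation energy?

He is in period 1, group 18; Cs is in period 6, group 1.
Removing the outermost electron gets harder across a period and easier down a group.
Neither a single period nor a single group — weigh both effects.
He > Cs: both effects reinforce here, so He is clearly the higher of the two.
For reference (kJ/mol): He 2372, Cs 376.
So He has the greater first ionisation energy (He > Cs).

He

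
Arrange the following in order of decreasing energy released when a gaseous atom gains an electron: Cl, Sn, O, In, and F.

Cl > F > O > Sn > In

Adding an electron releases more energy for atoms nearer the top right (short of the noble gases).
Neither a single period nor a single group — weigh both effects.
Sn > In: Sn lies to the right of In in period 5, so the across-period effect alone puts Sn higher.
O > Sn: both effects reinforce here, so O is clearly the higher of the two.
F > O: F lies to the right of O in period 2, so the across-period effect alone puts F higher.
Cl > F: this pair runs against the simple trend — see the exception note.
Note the exception: Cl has a higher electron affinity than F, contrary to the simple trend — F's small 2p subshell makes the incoming electron feel strong e⁻–e⁻ repulsion, so Cl actually releases more energy on gaining an electron.
Approximate values (kJ/mol): O 141, F 328, Cl 349, In 29, Sn 107.
So from highest to lowest: Cl > F > O > Sn > In.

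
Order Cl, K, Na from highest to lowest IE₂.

Na, K, Cl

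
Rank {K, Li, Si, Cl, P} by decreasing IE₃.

Li > K > Cl > Si > P

Consider each +2 ion: K²⁺ is already 1 electron into the core; Li²⁺ is already 1 electron into the core; Si²⁺ still has 2 valence electrons; Cl²⁺ still has 5 valence electrons; P²⁺ still has 3 valence electrons.
Pulling an electron out of a noble-gas core costs far more than removing a remaining valence electron, so K and Li sit at the high end of IE_3.
Valence configurations: Si²⁺ [Ne]3s², Cl²⁺ [Ne]3s²3p³, P²⁺ [Ne]3s²3p¹.
P²⁺ loses a lone 3p electron whereas Si²⁺ must break into a filled 3s² pair, so IE_3(Si) > IE_3(P) even though P has the higher nuclear charge.
Approximate IE_3 values (kJ/mol): K 4420, Li 11815, Si 3232, Cl 3822, P 2914.
So the third ionization energies run P < Si < Cl < K < Li.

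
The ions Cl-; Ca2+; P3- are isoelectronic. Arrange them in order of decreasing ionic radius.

P3-, Cl-, Ca2+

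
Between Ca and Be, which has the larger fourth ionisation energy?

After 3 electrons have been removed, what remains? Ca³⁺ is already 1 electron into the core; Be³⁺ is already 1 electron into the core.
All of these are removing an electron from a noble-gas core or deeper; the smaller core (lower principal quantum number) is held far more tightly, and within a period the higher nuclear charge binds the same core more tightly.
The numbers (kJ/mol): Ca 6491, Be 21007.
So the fourth ionization energies run Ca < Be.

Be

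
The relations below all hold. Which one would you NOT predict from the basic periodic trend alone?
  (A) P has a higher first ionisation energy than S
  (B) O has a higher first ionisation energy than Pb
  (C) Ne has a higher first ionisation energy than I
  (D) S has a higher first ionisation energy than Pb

The general trend: first ionisation energy increases across a period and decreases down a group.
(A) P (period 3, group 15) vs S (period 3, group 16): the stated order contradicts the simple trend.
(B) O (period 2, group 16) vs Pb (period 6, group 14): the stated order agrees with the simple trend.
(C) Ne (period 2, group 18) vs I (period 5, group 17): the stated order agrees with the simple trend.
(D) S (period 3, group 16) vs Pb (period 6, group 14): the stated order agrees with the simple trend.
The exception is (A): S (3p⁴) ionizes more easily than half-filled P (3p³) because the paired 3p electron in S is pushed out by e⁻–e⁻ repulsion.

(A)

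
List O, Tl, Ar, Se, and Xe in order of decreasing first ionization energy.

O is in period 2, group 16; Ar is in period 3, group 18; Se is in period 4, group 16; Xe is in period 5, group 18; Tl is in period 6, group 13.
Removing the outermost electron gets harder across a period and easier down a group.
These span different periods and groups, so the two trends combine.
Se > Tl: relative to Tl, both the across-period and down-group shifts push Se's first ionization energy up.
Xe > Se: the two effects oppose for this pair; the across-period effect wins (1170 vs 941 kJ/mol).
O > Xe: the two effects oppose for this pair; the down-group effect wins (1314 vs 1170 kJ/mol).
Ar > O: the two effects oppose for this pair; the across-period effect wins (1521 vs 1314 kJ/mol).
Tabulated first ionization energy (kJ/mol): O 1314, Ar 1521, Se 941, Xe 1170, Tl 589.
So from highest to lowest: Ar > O > Xe > Se > Tl.

Ar, O, Xe, Se, Tl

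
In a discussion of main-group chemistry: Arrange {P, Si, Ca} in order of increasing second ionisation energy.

Ca < Si < P

The second ionization energy removes an electron from the +1 ion. For each element: P⁺ still has 4 valence electrons; Si⁺ still has 3 valence electrons; Ca⁺ still has 1 valence electron.
All are still removing valence electrons, so compare the +1 ions as you would atoms: IE_2 generally rises across a period (higher Z_eff) and falls down a group (larger shell), subject to the usual subshell exceptions.
Valence configurations: P⁺ [Ne]3s²3p², Si⁺ [Ne]3s²3p¹, Ca⁺ [Ar]4s¹.
Approximate IE_2 values (kJ/mol): P 1907, Si 1577, Ca 1145.
Overall IE_2 order: Ca < Si < P.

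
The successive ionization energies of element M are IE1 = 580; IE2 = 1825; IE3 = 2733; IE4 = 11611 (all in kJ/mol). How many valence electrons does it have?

3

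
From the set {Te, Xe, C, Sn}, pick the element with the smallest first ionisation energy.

Sn

Across a period the outer electron is held more tightly (higher IE₁); down a group it sits in a higher shell, more shielded, and comes off more easily.
Neither a single period nor a single group — weigh both effects.
Te > Sn: both are in period 5; the period trend gives Te the larger value.
C > Te: the two effects oppose for this pair; the down-group effect wins (1086 vs 869 kJ/mol).
Xe > C: the two effects oppose for this pair; the across-period effect wins (1170 vs 1086 kJ/mol).
Tabulated first ionization energy (kJ/mol): C 1086, Sn 709, Te 869, Xe 1170.
The smallest first ionisation energy among these belongs to Sn.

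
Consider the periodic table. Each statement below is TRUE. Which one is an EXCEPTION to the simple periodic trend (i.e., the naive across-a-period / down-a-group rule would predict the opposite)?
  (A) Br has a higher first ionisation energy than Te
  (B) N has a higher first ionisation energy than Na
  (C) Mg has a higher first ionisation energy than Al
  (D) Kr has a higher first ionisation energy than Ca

(C)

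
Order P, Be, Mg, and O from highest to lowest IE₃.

Consider each +2 ion: P²⁺ still has 3 valence electrons; Be²⁺ is the bare [He] core; Mg²⁺ is the bare [Ne] core; O²⁺ still has 4 valence electrons.
Pulling an electron out of a noble-gas core costs far more than removing a remaining valence electron, so Mg and Be sit at the high end of IE_3.
Valence configurations: P²⁺ [Ne]3s²3p¹, O²⁺ [He]2s²2p².
Approximate IE_3 values (kJ/mol): P 2914, Be 14849, Mg 7733, O 5300.
Hence IE_3: P < O < Mg < Be.

Be > Mg > O > P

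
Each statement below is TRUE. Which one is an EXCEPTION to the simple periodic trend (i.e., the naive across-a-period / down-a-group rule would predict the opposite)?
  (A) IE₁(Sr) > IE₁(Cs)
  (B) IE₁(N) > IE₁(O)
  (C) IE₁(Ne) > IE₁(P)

(B)

The general trend: first ionisation energy increases across a period and decreases down a group.
(A) Sr (period 5, group 2) vs Cs (period 6, group 1): the stated order agrees with the simple trend.
(B) N (period 2, group 15) vs O (period 2, group 16): the stated order contradicts the simple trend.
(C) Ne (period 2, group 18) vs P (period 3, group 15): the stated order agrees with the simple trend.
The exception is (B): pairing an electron in O's 2p⁴ costs repulsion energy, so O ionizes more easily than half-filled N (2p³).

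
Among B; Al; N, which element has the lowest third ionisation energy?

IE_3 is the cost of taking one more electron from the +2 cation: B²⁺ still has 1 valence electron; Al²⁺ still has 1 valence electron; N²⁺ still has 3 valence electrons.
All are still removing valence electrons, so compare the +2 ions as you would atoms: IE_3 generally rises across a period (higher Z_eff) and falls down a group (larger shell), subject to the usual subshell exceptions.
Valence configurations: B²⁺ [He]2s¹, Al²⁺ [Ne]3s¹, N²⁺ [He]2s²2p¹.
Approximate IE_3 values (kJ/mol): B 3660, Al 2745, N 4578.
Hence IE_3: Al < B < N.

Al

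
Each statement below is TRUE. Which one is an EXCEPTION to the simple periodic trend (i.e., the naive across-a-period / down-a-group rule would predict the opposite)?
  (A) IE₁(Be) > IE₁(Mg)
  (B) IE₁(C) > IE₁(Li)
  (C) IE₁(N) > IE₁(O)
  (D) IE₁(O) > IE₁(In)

(C)

The general trend: IE₁ increases across a period and decreases down a group.
(A) Be (period 2, group 2) vs Mg (period 3, group 2): the stated order agrees with the simple trend.
(B) C (period 2, group 14) vs Li (period 2, group 1): the stated order agrees with the simple trend.
(C) N (period 2, group 15) vs O (period 2, group 16): the stated order contradicts the simple trend.
(D) O (period 2, group 16) vs In (period 5, group 13): the stated order agrees with the simple trend.
The exception is (C): pairing an electron in O's 2p⁴ costs repulsion energy, so O ionizes more easily than half-filled N (2p³).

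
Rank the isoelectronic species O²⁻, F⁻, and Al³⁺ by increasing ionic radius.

Al³⁺ < F⁻ < O²⁻

All of these have 10 electrons, so size is governed by nuclear charge alone: the more protons, the stronger the pull on the same electron cloud, and the smaller the ion.
Nuclear charges: Al³⁺ (Z=13), F⁻ (Z=9), O²⁻ (Z=8).
Smallest to largest: Al³⁺ < F⁻ < O²⁻.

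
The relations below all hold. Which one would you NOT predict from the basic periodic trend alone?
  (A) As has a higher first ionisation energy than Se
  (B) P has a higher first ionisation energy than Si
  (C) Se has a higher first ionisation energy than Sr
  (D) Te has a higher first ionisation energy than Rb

The general trend: first ionisation energy increases across a period and decreases down a group.
(A) As (period 4, group 15) vs Se (period 4, group 16): the stated order contradicts the simple trend.
(B) P (period 3, group 15) vs Si (period 3, group 14): the stated order agrees with the simple trend.
(C) Se (period 4, group 16) vs Sr (period 5, group 2): the stated order agrees with the simple trend.
(D) Te (period 5, group 16) vs Rb (period 5, group 1): the stated order agrees with the simple trend.
The exception is (A): Se (4p⁴) ionizes more easily than half-filled As (4p³).

(A)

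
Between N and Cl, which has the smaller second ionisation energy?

After 1 electron has been removed, what remains? N⁺ still has 4 valence electrons; Cl⁺ still has 6 valence electrons.
All are still removing valence electrons, so compare the +1 ions as you would atoms: IE_2 generally rises across a period (higher Z_eff) and falls down a group (larger shell), subject to the usual subshell exceptions.
Valence configurations: N⁺ [He]2s²2p², Cl⁺ [Ne]3s²3p⁴.
Approximate IE_2 values (kJ/mol): N 2856, Cl 2298.
So the second ionization energies run Cl < N.

Cl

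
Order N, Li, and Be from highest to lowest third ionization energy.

After 2 electrons have been removed, what remains? N²⁺ still has 3 valence electrons; Li²⁺ is already 1 electron into the core; Be²⁺ is the bare [He] core.
Breaking into a closed-shell core is much more expensive than removing a leftover valence electron — Li and Be have the largest IE_3 here.
Tabulated IE_3 (kJ/mol): N 4578, Li 11815, Be 14849.
So the third ionization energies run N < Li < Be.

Be, Li, N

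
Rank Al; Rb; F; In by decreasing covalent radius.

F is in period 2, group 17; Al is in period 3, group 13; Rb is in period 5, group 1; In is in period 5, group 13.
Atomic radius shrinks across a period as nuclear charge pulls the same shell inward, and grows down a group as new shells are added.
These span different periods and groups, so the two trends combine.
Al > F: both effects reinforce here, so Al is clearly the larger of the two.
In > Al: they share group 13; the group trend gives In the larger value.
Rb > In: Rb lies to the left of In in period 5, so the across-period effect alone puts Rb larger.
For reference (pm): F 64, Al 126, Rb 210, In 142.
So from largest to smallest: Rb > In > Al > F.

Rb > In > Al > F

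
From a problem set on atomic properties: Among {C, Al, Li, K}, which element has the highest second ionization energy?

Li

After 1 electron has been removed, what remains? C⁺ still has 3 valence electrons; Al⁺ still has 2 valence electrons; Li⁺ is the bare [He] core; K⁺ is the bare [Ar] core.
Breaking into a closed-shell core is much more expensive than removing a leftover valence electron — K and Li have the largest IE_2 here.
Valence configurations: C⁺ [He]2s²2p¹, Al⁺ [Ne]3s².
Tabulated IE_2 (kJ/mol): C 2353, Al 1817, Li 7298, K 3052.
So the second ionization energies run Al < C < K < Li.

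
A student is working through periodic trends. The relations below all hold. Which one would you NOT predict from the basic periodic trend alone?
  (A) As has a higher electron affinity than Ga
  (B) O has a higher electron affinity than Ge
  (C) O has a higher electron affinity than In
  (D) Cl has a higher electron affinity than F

(D)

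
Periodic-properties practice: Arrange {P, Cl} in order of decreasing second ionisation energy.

Cl > P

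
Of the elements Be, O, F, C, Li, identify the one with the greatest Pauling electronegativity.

Li is in period 2, group 1; Be is in period 2, group 2; C is in period 2, group 14; O is in period 2, group 16; F is in period 2, group 17.
Atoms toward the upper right of the periodic table pull bonding electrons most strongly.
All lie in period 2, so electronegativity increases left to right.
The greatest Pauling electronegativity among these belongs to F.

F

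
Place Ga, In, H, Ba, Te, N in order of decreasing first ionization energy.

N, H, Te, Ga, In, Ba

H is in period 1, group 1; N is in period 2, group 15; Ga is in period 4, group 13; In is in period 5, group 13; Te is in period 5, group 16; Ba is in period 6, group 2.
IE₁ increases left→right with effective nuclear charge and decreases top→bottom as the valence shell moves farther out.
Neither a single period nor a single group — weigh both effects.
In > Ba: relative to Ba, both the across-period and down-group shifts push In's first ionization energy up.
Ga > In: Ga sits above In in group 13, so the down-group effect alone puts Ga higher.
Te > Ga: period and group pull opposite ways; the across-period shift dominates (869 vs 579 kJ/mol).
H > Te: period and group pull opposite ways; the down-group shift dominates (1312 vs 869 kJ/mol).
N > H: the two effects oppose for this pair; the across-period effect wins (1402 vs 1312 kJ/mol).
For reference (kJ/mol): H 1312, N 1402, Ga 579, In 558, Te 869, Ba 503.
So from highest to lowest: N > H > Te > Ga > In > Ba.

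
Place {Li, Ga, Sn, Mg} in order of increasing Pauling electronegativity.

Li is in period 2, group 1; Mg is in period 3, group 2; Ga is in period 4, group 13; Sn is in period 5, group 14.
Electronegativity increases across a period and decreases down a group, tracking effective nuclear charge and atomic size.
These sit on a diagonal, where the across-period and down-group effects partly cancel.
Mg > Li: period and group pull opposite ways; the across-period shift dominates (1.31 vs 0.98).
Ga > Mg: the two effects oppose for this pair; the across-period effect wins (1.81 vs 1.31).
Sn > Ga: period and group pull opposite ways; the across-period shift dominates (1.96 vs 1.81).
Tabulated electronegativity (Pauling): Li 0.98, Mg 1.31, Ga 1.81, Sn 1.96.
So from lowest to highest: Li < Mg < Ga < Sn.

Li, Mg, Ga, Sn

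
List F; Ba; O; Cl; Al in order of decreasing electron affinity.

Cl > F > O > Al > Ba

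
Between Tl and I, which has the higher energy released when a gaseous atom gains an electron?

I

EA tends to increase across a period and decrease down a group, though the pattern is less regular than for IE or radius.
Here both period and group differ, so the two effects have to be weighed against each other.
I > Tl: relative to Tl, both the across-period and down-group shifts push I's electron affinity up.
Approximate values (kJ/mol): I 295, Tl 19.
So I has the higher energy released when a gaseous atom gains an electron (I > Tl).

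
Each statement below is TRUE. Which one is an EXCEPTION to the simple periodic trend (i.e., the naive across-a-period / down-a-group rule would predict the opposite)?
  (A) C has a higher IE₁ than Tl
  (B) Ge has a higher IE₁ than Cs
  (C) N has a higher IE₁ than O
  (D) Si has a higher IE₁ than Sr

(C)

The general trend: IE₁ increases across a period and decreases down a group.
(A) C (period 2, group 14) vs Tl (period 6, group 13): the stated order agrees with the simple trend.
(B) Ge (period 4, group 14) vs Cs (period 6, group 1): the stated order agrees with the simple trend.
(C) N (period 2, group 15) vs O (period 2, group 16): the stated order contradicts the simple trend.
(D) Si (period 3, group 14) vs Sr (period 5, group 2): the stated order agrees with the simple trend.
The exception is (C): pairing an electron in O's 2p⁴ costs repulsion energy, so O ionizes more easily than half-filled N (2p³).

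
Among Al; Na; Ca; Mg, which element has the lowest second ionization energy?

Consider each +1 ion: Al⁺ still has 2 valence electrons; Na⁺ is the bare [Ne] core; Ca⁺ still has 1 valence electron; Mg⁺ still has 1 valence electron.
Pulling an electron out of a noble-gas core costs far more than removing a remaining valence electron, so Na sits at the high end of IE_2.
Valence configurations: Al⁺ [Ne]3s², Ca⁺ [Ar]4s¹, Mg⁺ [Ne]3s¹.
Tabulated IE_2 (kJ/mol): Al 1817, Na 4562, Ca 1145, Mg 1451.
Putting it together, IE_2: Ca < Mg < Al < Na.

Ca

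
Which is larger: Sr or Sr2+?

Forming Sr2+ removes 2 electrons from Sr. Fewer electrons for the same nuclear charge means less shielding and a higher Z_eff on the remaining electrons, and for main-group metals the entire outer shell is lost.
A cation is smaller than its parent atom: Sr2+ < Sr.

Sr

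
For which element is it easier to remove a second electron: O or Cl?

Cl

IE_2 is the cost of taking one more electron from the +1 cation: O⁺ still has 5 valence electrons; Cl⁺ still has 6 valence electrons.
All are still removing valence electrons, so compare the +1 ions as you would atoms: IE_2 generally rises across a period (higher Z_eff) and falls down a group (larger shell), subject to the usual subshell exceptions.
Valence configurations: O⁺ [He]2s²2p³, Cl⁺ [Ne]3s²3p⁴.
The numbers (kJ/mol): O 3388, Cl 2298.
So the second ionization energies run Cl < O.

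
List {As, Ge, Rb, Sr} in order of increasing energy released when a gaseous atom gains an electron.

Sr < Rb < As < Ge

Ge is in period 4, group 14; As is in period 4, group 15; Rb is in period 5, group 1; Sr is in period 5, group 2.
EA tends to increase across a period and decrease down a group, though the pattern is less regular than for IE or radius.
Neither a single period nor a single group — weigh both effects.
Rb > Sr: this pair runs against the simple trend — see the exception note.
As > Rb: relative to Rb, both the across-period and down-group shifts push As's electron affinity up.
Ge > As: this pair runs against the simple trend — see the exception note.
Note the exception: Rb has a higher electron affinity than Sr, contrary to the simple trend — adding an electron to Sr (ns²) has to open a new, higher-energy np subshell, which is unfavourable.
Note the exception: Ge has a higher electron affinity than As, contrary to the simple trend — adding an electron to As's half-filled 4p³ is unfavourable, so Ge (4p²) has the more exothermic EA.
For reference (kJ/mol): Ge 119, As 78, Rb 47, Sr 5.
So from lowest to highest: Sr < Rb < As < Ge.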